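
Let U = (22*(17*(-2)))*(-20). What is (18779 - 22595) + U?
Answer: 11144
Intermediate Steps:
U = 14960 (U = (22*(-34))*(-20) = -748*(-20) = 14960)
(18779 - 22595) + U = (18779 - 22595) + 14960 = -3816 + 14960 = 11144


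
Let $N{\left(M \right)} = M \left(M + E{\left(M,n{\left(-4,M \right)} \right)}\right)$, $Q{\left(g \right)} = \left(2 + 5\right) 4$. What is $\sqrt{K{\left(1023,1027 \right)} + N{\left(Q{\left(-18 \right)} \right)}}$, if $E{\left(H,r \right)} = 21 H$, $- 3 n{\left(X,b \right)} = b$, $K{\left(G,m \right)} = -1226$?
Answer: $\sqrt{16022} \approx 126.58$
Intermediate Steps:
$n{\left(X,b \right)} = - \frac{b}{3}$
$Q{\left(g \right)} = 28$ ($Q{\left(g \right)} = 7 \cdot 4 = 28$)
$N{\left(M \right)} = 22 M^{2}$ ($N{\left(M \right)} = M \left(M + 21 M\right) = M 22 M = 22 M^{2}$)
$\sqrt{K{\left(1023,1027 \right)} + N{\left(Q{\left(-18 \right)} \right)}} = \sqrt{-1226 + 22 \cdot 28^{2}} = \sqrt{-1226 + 22 \cdot 784} = \sqrt{-1226 + 17248} = \sqrt{16022}$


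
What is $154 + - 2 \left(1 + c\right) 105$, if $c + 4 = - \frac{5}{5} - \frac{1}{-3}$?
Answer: $924$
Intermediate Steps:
$c = - \frac{14}{3}$ ($c = -4 - \left(- \frac{1}{3} + 1\right) = -4 - \frac{2}{3} = - \frac{14}{3} \approx -4.6667$)
$154 + - 2 \left(1 + c\right) 105 = 154 + - 2 \left(1 - \frac{14}{3}\right) 105 = 154 + \left(-2\right) \left(- \frac{11}{3}\right) 105 = 154 + \frac{22}{3} \cdot 105 = 154 + 770 = 924$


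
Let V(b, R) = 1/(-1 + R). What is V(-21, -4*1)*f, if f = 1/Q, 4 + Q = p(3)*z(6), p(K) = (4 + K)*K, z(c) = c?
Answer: -1/610 ≈ -0.0016393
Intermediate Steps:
p(K) = K*(4 + K)
Q = 122 (Q = -4 + (3*(4 + 3))*6 = -4 + (3*7)*6 = -4 + 21*6 = -4 + 126 = 122)
f = 1/122 ≈ 0.0081967
V(-21, -4*1)*f = (1/122)/(-1 - 4*1) = (1/122)/(-1 - 4) = (1/122)/(-5) = -⅕*1/122 = -1/610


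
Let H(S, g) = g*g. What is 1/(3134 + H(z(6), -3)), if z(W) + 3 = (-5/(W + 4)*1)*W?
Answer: 1/3143 ≈ 0.00031817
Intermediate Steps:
z(W) = -3 - 5*W/(4 + W) (z(W) = -3 + (-5/(W + 4)*1)*W = -3 + (-5/(4 + W)*1)*W = -3 + (-5/(4 + W))*W = -3 - 5*W/(4 + W))
H(S, g) = g**2
1/(3134 + H(z(6), -3)) = 1/(3134 + (-3)**2) = 1/(3134 + 9) = 1/3143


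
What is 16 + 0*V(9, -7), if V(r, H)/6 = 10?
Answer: 16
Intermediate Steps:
V(r, H) = 60 (V(r, H) = 6*10 = 60)
16 + 0*V(9, -7) = 16 + 0*60 = 16 + 0 = 16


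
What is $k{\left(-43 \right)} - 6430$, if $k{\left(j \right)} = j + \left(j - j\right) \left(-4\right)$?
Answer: $-6473$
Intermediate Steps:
$k{\left(j \right)} = j$ ($k{\left(j \right)} = j + 0 \left(-4\right) = j + 0 = j$)
$k{\left(-43 \right)} - 6430 = -43 - 6430 = -6473$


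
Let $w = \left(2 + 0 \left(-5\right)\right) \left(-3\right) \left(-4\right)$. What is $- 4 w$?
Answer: $-96$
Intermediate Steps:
$w = 24$ ($w = \left(2 + 0\right) \left(-3\right) \left(-4\right) = 2 \left(-3\right) \left(-4\right) = \left(-6\right) \left(-4\right) = 24$)
$- 4 w = \left(-4\right) 24 = -96$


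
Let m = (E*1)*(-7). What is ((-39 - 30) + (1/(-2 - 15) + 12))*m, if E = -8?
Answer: -54320/17 ≈ -3195.3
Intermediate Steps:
m = 56 (m = -8*1*(-7) = -8*(-7) = 56)
((-39 - 30) + (1/(-2 - 15) + 12))*m = ((-39 - 30) + (1/(-2 - 15) + 12))*56 = (-69 + (1/(-17) + 12))*56 = (-69 + (-1/17 + 12))*56 = (-69 + 203/17)*56 = -970/17*56 = -54320/17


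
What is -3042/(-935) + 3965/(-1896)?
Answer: 2060357/1772760 ≈ 1.1622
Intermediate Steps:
-3042/(-935) + 3965/(-1896) = -3042*(-1/935) + 3965*(-1/1896) = 3042/935 - 3965/1896 = 2060357/1772760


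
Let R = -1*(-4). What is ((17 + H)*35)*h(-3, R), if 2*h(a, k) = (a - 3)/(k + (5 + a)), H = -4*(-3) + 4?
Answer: -1155/2 ≈ -577.50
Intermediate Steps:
H = 16 (H = 12 + 4 = 16)
R = 4
h(a, k) = (-3 + a)/(2*(5 + a + k)) (h(a, k) = ((a - 3)/(k + (5 + a)))/2 = ((-3 + a)/(5 + a + k))/2 = (-3 + a)/(2*(5 + a + k)))
((17 + H)*35)*h(-3, R) = ((17 + 16)*35)*((-3 - 3)/(2*(5 - 3 + 4))) = (33*35)*((½)*(-6)/6) = 1155*((½)*(⅙)*(-6)) = 1155*(-½) = -1155/2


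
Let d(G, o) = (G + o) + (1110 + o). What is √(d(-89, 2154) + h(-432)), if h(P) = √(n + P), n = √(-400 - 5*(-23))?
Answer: √(5329 + √(-432 + I*√285)) ≈ 73.003 + 0.1424*I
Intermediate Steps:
n = I*√285 (n = √(-400 + 115) = √(-285) = I*√285 ≈ 16.882*I)
d(G, o) = 1110 + G + 2*o
h(P) = √(P + I*√285) (h(P) = √(I*√285 + P) = √(P + I*√285))
√(d(-89, 2154) + h(-432)) = √((1110 - 89 + 2*2154) + √(-432 + I*√285)) = √((1110 - 89 + 4308) + √(-432 + I*√285)) = √(5329 + √(-432 + I*√285))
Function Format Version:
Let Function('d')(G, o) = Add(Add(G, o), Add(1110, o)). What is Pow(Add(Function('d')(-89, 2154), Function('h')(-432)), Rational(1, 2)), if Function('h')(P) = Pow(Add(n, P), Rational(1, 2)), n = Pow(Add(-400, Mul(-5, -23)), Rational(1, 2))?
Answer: Pow(Add(5329, Pow(Add(-432, Mul(I, Pow(285, Rational(1, 2)))), Rational(1, 2))), Rational(1, 2)) ≈ Add(73.003, Mul(0.1424, I))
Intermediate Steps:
n = Mul(I, Pow(285, Rational(1, 2))) (n = Pow(Add(-400, 115), Rational(1, 2)) = Pow(-285, Rational(1, 2)) = Mul(I, Pow(285, Rational(1, 2))) ≈ Mul(16.882, I))
Function('d')(G, o) = Add(1110, G, Mul(2, o))
Function('h')(P) = Pow(Add(P, Mul(I, Pow(285, Rational(1, 2)))), Rational(1, 2)) (Function('h')(P) = Pow(Add(Mul(I, Pow(285, Rational(1, 2))), P), Rational(1, 2)) = Pow(Add(P, Mul(I, Pow(285, Rational(1, 2)))), Rational(1, 2)))
Pow(Add(Function('d')(-89, 2154), Function('h')(-432)), Rational(1, 2)) = Pow(Add(Add(1110, -89, Mul(2, 2154)), Pow(Add(-432, Mul(I, Pow(285, Rational(1, 2)))), Rational(1, 2))), Rational(1, 2)) = Pow(Add(Add(1110, -89, 4308), Pow(Add(-432, Mul(I, Pow(285, Rational(1, 2)))), Rational(1, 2))), Rational(1, 2)) = Pow(Add(5329, Pow(Add(-432, Mul(I, Pow(285, Rational(1, 2)))), Rational(1, 2))), Rational(1, 2))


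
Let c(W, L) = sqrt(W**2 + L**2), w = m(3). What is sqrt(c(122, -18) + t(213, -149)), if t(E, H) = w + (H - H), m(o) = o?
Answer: sqrt(3 + 2*sqrt(3802)) ≈ 11.239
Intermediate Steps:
w = 3
t(E, H) = 3 (t(E, H) = 3 + (H - H) = 3 + 0 = 3)
c(W, L) = sqrt(L**2 + W**2)
sqrt(c(122, -18) + t(213, -149)) = sqrt(sqrt((-18)**2 + 122**2) + 3) = sqrt(sqrt(324 + 14884) + 3) = sqrt(sqrt(15208) + 3) = sqrt(2*sqrt(3802) + 3) = sqrt(3 + 2*sqrt(3802))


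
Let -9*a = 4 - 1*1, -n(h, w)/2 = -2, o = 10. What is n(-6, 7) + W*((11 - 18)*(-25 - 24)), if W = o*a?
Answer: -3418/3 ≈ -1139.3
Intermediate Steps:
n(h, w) = 4 (n(h, w) = -2*(-2) = 4)
a = -⅓ (a = -(4 - 1*1)/9 = -(4 - 1)/9 = -⅑*3 = -⅓ ≈ -0.33333)
W = -10/3 (W = 10*(-⅓) = -10/3 ≈ -3.3333)
n(-6, 7) + W*((11 - 18)*(-25 - 24)) = 4 - 10*(11 - 18)*(-25 - 24)/3 = 4 - (-70)*(-49)/3 = 4 - 10/3*343 = 4 - 3430/3 = -3418/3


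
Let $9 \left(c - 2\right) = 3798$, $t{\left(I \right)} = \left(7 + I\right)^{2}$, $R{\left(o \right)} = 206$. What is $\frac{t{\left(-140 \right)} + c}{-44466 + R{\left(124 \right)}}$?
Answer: $- \frac{18113}{44260} \approx -0.40924$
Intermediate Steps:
$c = 424$ ($c = 2 + \frac{1}{9} \cdot 3798 = 2 + 422 = 424$)
$\frac{t{\left(-140 \right)} + c}{-44466 + R{\left(124 \right)}} = \frac{\left(7 - 140\right)^{2} + 424}{-44466 + 206} = \frac{\left(-133\right)^{2} + 424}{-44260} = \left(17689 + 424\right) \left(- \frac{1}{44260}\right) = 18113 \left(- \frac{1}{44260}\right) = - \frac{18113}{44260}$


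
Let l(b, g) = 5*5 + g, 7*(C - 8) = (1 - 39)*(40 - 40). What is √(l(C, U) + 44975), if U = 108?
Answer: 6*√1253 ≈ 212.39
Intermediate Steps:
C = 8 (C = 8 + ((1 - 39)*(40 - 40))/7 = 8 + (-38*0)/7 = 8 + (⅐)*0 = 8 + 0 = 8)
l(b, g) = 25 + g
√(l(C, U) + 44975) = √((25 + 108) + 44975) = √(133 + 44975) = √45108 = 6*√1253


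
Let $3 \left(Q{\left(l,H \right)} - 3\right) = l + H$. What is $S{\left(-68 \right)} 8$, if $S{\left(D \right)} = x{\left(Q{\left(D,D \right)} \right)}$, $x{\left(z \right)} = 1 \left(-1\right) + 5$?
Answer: $32$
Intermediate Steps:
$Q{\left(l,H \right)} = 3 + \frac{H}{3} + \frac{l}{3}$ ($Q{\left(l,H \right)} = 3 + \frac{l + H}{3} = 3 + \frac{H + l}{3} = 3 + \left(\frac{H}{3} + \frac{l}{3}\right) = 3 + \frac{H}{3} + \frac{l}{3}$)
$x{\left(z \right)} = 4$ ($x{\left(z \right)} = -1 + 5 = 4$)
$S{\left(D \right)} = 4$
$S{\left(-68 \right)} 8 = 4 \cdot 8 = 32$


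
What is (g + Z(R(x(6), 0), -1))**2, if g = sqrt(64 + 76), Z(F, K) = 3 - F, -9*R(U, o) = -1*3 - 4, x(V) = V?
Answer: 11740/81 + 80*sqrt(35)/9 ≈ 197.53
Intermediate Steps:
R(U, o) = 7/9 (R(U, o) = -(-1*3 - 4)/9 = -(-3 - 4)/9 = -1/9*(-7) = 7/9)
g = 2*sqrt(35) (g = sqrt(140) = 2*sqrt(35) ≈ 11.832)
(g + Z(R(x(6), 0), -1))**2 = (2*sqrt(35) + (3 - 1*7/9))**2 = (2*sqrt(35) + (3 - 7/9))**2 = (2*sqrt(35) + 20/9)**2 = (20/9 + 2*sqrt(35))**2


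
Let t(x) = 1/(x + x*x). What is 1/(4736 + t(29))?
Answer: 870/4120321 ≈ 0.00021115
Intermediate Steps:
t(x) = 1/(x + x**2)
1/(4736 + t(29)) = 1/(4736 + 1/(29*(1 + 29))) = 1/(4736 + (1/29)/30) = 1/(4736 + (1/29)*(1/30)) = 1/(4736 + 1/870) = 1/(4120321/870) = 870/4120321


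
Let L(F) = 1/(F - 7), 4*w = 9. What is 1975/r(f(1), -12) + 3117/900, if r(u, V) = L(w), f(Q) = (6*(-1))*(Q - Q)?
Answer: -703334/75 ≈ -9377.8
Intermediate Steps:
w = 9/4 (w = (1/4)*9 = 9/4 ≈ 2.2500)
f(Q) = 0 (f(Q) = -6*0 = 0)
L(F) = 1/(-7 + F)
r(u, V) = -4/19 (r(u, V) = 1/(-7 + 9/4) = 1/(-19/4) = -4/19)
1975/r(f(1), -12) + 3117/900 = 1975/(-4/19) + 3117/900 = 1975*(-19/4) + 3117*(1/900) = -37525/4 + 1039/300 = -703334/75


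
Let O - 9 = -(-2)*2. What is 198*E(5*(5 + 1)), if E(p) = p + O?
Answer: 8514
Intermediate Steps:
O = 13 (O = 9 - (-2)*2 = 9 - 1*(-4) = 9 + 4 = 13)
E(p) = 13 + p (E(p) = p + 13 = 13 + p)
198*E(5*(5 + 1)) = 198*(13 + 5*(5 + 1)) = 198*(13 + 5*6) = 198*(13 + 30) = 198*43 = 8514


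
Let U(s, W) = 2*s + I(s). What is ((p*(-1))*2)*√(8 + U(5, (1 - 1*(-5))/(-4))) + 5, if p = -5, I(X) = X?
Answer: 5 + 10*√23 ≈ 52.958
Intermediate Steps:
U(s, W) = 3*s (U(s, W) = 2*s + s = 3*s)
((p*(-1))*2)*√(8 + U(5, (1 - 1*(-5))/(-4))) + 5 = (-5*(-1)*2)*√(8 + 3*5) + 5 = (5*2)*√(8 + 15) + 5 = 10*√23 + 5 = 5 + 10*√23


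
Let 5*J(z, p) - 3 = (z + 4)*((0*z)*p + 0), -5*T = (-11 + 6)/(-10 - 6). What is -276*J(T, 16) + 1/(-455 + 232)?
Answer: -184649/1115 ≈ -165.60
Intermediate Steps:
T = -1/16 (T = -(-11 + 6)/(5*(-10 - 6)) = -(-1)/(-16) = -(-1)*(-1)/16 = -1/5*5/16 = -1/16 ≈ -0.062500)
J(z, p) = 3/5 (J(z, p) = 3/5 + ((z + 4)*((0*z)*p + 0))/5 = 3/5 + ((4 + z)*(0*p + 0))/5 = 3/5 + ((4 + z)*(0 + 0))/5 = 3/5 + ((4 + z)*0)/5 = 3/5 + (1/5)*0 = 3/5 + 0 = 3/5)
-276*J(T, 16) + 1/(-455 + 232) = -276*3/5 + 1/(-455 + 232) = -828/5 + 1/(-223) = -828/5 - 1/223 = -184649/1115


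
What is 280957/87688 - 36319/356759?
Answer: 97049197891/31283483192 ≈ 3.1022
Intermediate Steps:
280957/87688 - 36319/356759 = 97049197891/31283483192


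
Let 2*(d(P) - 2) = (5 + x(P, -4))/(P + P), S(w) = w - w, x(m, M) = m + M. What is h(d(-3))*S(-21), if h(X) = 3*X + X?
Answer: 0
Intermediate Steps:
x(m, M) = M + m
S(w) = 0
d(P) = 2 + (1 + P)/(4*P) (d(P) = 2 + ((5 + (-4 + P))/(P + P))/2 = 2 + ((1 + P)/((2*P)))/2 = 2 + ((1 + P)*(1/(2*P)))/2 = 2 + ((1 + P)/(2*P))/2 = 2 + (1 + P)/(4*P))
h(X) = 4*X
h(d(-3))*S(-21) = (4*((¼)*(1 + 9*(-3))/(-3)))*0 = (4*((¼)*(-⅓)*(1 - 27)))*0 = (4*((¼)*(-⅓)*(-26)))*0 = (4*(13/6))*0 = (26/3)*0 = 0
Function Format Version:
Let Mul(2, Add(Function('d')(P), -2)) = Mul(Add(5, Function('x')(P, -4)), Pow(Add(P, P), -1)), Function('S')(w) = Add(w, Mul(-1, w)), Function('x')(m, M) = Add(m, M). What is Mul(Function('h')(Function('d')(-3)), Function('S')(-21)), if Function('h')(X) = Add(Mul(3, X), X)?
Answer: 0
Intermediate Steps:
Function('x')(m, M) = Add(M, m)
Function('S')(w) = 0
Function('d')(P) = Add(2, Mul(Rational(1, 4), Pow(P, -1), Add(1, P))) (Function('d')(P) = Add(2, Mul(Rational(1, 2), Mul(Add(5, Add(-4, P)), Pow(Add(P, P), -1)))) = Add(2, Mul(Rational(1, 2), Mul(Add(1, P), Pow(Mul(2, P), -1)))) = Add(2, Mul(Rational(1, 2), Mul(Add(1, P), Mul(Rational(1, 2), Pow(P, -1))))) = Add(2, Mul(Rational(1, 2), Mul(Rational(1, 2), Pow(P, -1), Add(1, P)))) = Add(2, Mul(Rational(1, 4), Pow(P, -1), Add(1, P))))
Function('h')(X) = Mul(4, X)
Mul(Function('h')(Function('d')(-3)), Function('S')(-21)) = Mul(Mul(4, Mul(Rational(1, 4), Pow(-3, -1), Add(1, Mul(9, -3)))), 0) = Mul(Mul(4, Mul(Rational(1, 4), Rational(-1, 3), Add(1, -27))), 0) = Mul(Mul(4, Mul(Rational(1, 4), Rational(-1, 3), -26)), 0) = Mul(Mul(4, Rational(13, 6)), 0) = Mul(Rational(26, 3), 0) = 0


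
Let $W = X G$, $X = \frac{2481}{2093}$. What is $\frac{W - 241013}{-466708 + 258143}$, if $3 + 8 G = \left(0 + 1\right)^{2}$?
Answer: $\frac{2017763317}{1746106180} \approx 1.1556$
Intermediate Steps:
$X = \frac{2481}{2093}$ ($X = 2481 \cdot \frac{1}{2093} = \frac{2481}{2093} \approx 1.1854$)
$G = - \frac{1}{4}$ ($G = - \frac{3}{8} + \frac{\left(0 + 1\right)^{2}}{8} = - \frac{3}{8} + \frac{1^{2}}{8} = - \frac{3}{8} + \frac{1}{8} \cdot 1 = - \frac{3}{8} + \frac{1}{8} = - \frac{1}{4} \approx -0.25$)
$W = - \frac{2481}{8372}$ ($W = \frac{2481}{2093} \left(- \frac{1}{4}\right) = - \frac{2481}{8372} \approx -0.29634$)
$\frac{W - 241013}{-466708 + 258143} = \frac{- \frac{2481}{8372} - 241013}{-466708 + 258143} = - \frac{2017763317}{8372 \left(-208565\right)} = \left(- \frac{2017763317}{8372}\right) \left(- \frac{1}{208565}\right) = \frac{2017763317}{1746106180}$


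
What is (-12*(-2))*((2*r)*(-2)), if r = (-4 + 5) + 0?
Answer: -96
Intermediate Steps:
r = 1 (r = 1 + 0 = 1)
(-12*(-2))*((2*r)*(-2)) = (-12*(-2))*((2*1)*(-2)) = 24*(2*(-2)) = 24*(-4) = -96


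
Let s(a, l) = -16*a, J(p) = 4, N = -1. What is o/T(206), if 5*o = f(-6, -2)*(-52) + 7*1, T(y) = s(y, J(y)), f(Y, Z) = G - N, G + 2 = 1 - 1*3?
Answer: -163/16480 ≈ -0.0098908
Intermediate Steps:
G = -4 (G = -2 + (1 - 1*3) = -2 + (1 - 3) = -2 - 2 = -4)
f(Y, Z) = -3 (f(Y, Z) = -4 - 1*(-1) = -4 + 1 = -3)
T(y) = -16*y
o = 163/5 (o = (-3*(-52) + 7*1)/5 = (156 + 7)/5 = (⅕)*163 = 163/5 ≈ 32.600)
o/T(206) = 163/(5*((-16*206))) = (163/5)/(-3296) = (163/5)*(-1/3296) = -163/16480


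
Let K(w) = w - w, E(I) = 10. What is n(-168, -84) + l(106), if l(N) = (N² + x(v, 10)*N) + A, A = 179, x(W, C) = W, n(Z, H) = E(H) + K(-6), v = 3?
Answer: 11743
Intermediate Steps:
K(w) = 0
n(Z, H) = 10 (n(Z, H) = 10 + 0 = 10)
l(N) = 179 + N² + 3*N (l(N) = (N² + 3*N) + 179 = 179 + N² + 3*N)
n(-168, -84) + l(106) = 10 + (179 + 106² + 3*106) = 10 + (179 + 11236 + 318) = 10 + 11733 = 11743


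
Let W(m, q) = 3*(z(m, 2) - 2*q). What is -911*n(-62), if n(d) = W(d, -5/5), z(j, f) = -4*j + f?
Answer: -688716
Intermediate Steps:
z(j, f) = f - 4*j
W(m, q) = 6 - 12*m - 6*q (W(m, q) = 3*((2 - 4*m) - 2*q) = 3*(2 - 4*m - 2*q) = 6 - 12*m - 6*q)
n(d) = 12 - 12*d (n(d) = 6 - 12*d - (-30)/5 = 6 - 12*d - 6*(-1) = 6 - 12*d + 6 = 12 - 12*d)
-911*n(-62) = -911*(12 - 12*(-62)) = -911*(12 + 744) = -911*756 = -688716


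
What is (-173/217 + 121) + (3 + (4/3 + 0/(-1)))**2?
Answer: 271429/1953 ≈ 138.98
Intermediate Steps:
(-173/217 + 121) + (3 + (4/3 + 0/(-1)))**2 = (-173*1/217 + 121) + (3 + (4*(1/3) + 0*(-1)))**2 = (-173/217 + 121) + (3 + (4/3 + 0))**2 = 26084/217 + (3 + 4/3)**2 = 26084/217 + (13/3)**2 = 26084/217 + 169/9 = 271429/1953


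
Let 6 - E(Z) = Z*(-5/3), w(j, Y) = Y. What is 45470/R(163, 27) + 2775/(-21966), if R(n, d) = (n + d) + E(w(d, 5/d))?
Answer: 26952730115/116427122 ≈ 231.50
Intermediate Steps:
E(Z) = 6 + 5*Z/3 (E(Z) = 6 - Z*(-5/3) = 6 - Z*(-5*⅓) = 6 - Z*(-5)/3 = 6 - (-5)*Z/3 = 6 + 5*Z/3)
R(n, d) = 6 + d + n + 25/(3*d) (R(n, d) = (n + d) + (6 + 5*(5/d)/3) = (d + n) + (6 + 25/(3*d)) = 6 + d + n + 25/(3*d))
45470/R(163, 27) + 2775/(-21966) = 45470/(6 + 27 + 163 + (25/3)/27) + 2775/(-21966) = 45470/(6 + 27 + 163 + (25/3)*(1/27)) + 2775*(-1/21966) = 45470/(6 + 27 + 163 + 25/81) - 925/7322 = 45470/(15901/81) - 925/7322 = 45470*(81/15901) - 925/7322 = 3683070/15901 - 925/7322 = 26952730115/116427122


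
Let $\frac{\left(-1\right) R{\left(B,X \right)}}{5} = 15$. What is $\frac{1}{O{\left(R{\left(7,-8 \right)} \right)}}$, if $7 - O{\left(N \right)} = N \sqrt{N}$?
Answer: $\frac{7}{421924} - \frac{375 i \sqrt{3}}{421924} \approx 1.6591 \cdot 10^{-5} - 0.0015394 i$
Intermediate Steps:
$R{\left(B,X \right)} = -75$ ($R{\left(B,X \right)} = \left(-5\right) 15 = -75$)
$O{\left(N \right)} = 7 - N^{\frac{3}{2}}$ ($O{\left(N \right)} = 7 - N \sqrt{N} = 7 - N^{\frac{3}{2}}$)
$\frac{1}{O{\left(R{\left(7,-8 \right)} \right)}} = \frac{1}{7 - \left(-75\right)^{\frac{3}{2}}} = \frac{1}{7 - - 375 i \sqrt{3}} = \frac{1}{7 + 375 i \sqrt{3}}$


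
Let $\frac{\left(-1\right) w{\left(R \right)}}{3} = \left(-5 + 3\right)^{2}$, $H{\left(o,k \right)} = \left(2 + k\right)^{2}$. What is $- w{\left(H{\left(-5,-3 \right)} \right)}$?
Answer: $12$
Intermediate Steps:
$w{\left(R \right)} = -12$ ($w{\left(R \right)} = - 3 \left(-5 + 3\right)^{2} = - 3 \left(-2\right)^{2} = \left(-3\right) 4 = -12$)
$- w{\left(H{\left(-5,-3 \right)} \right)} = \left(-1\right) \left(-12\right) = 12$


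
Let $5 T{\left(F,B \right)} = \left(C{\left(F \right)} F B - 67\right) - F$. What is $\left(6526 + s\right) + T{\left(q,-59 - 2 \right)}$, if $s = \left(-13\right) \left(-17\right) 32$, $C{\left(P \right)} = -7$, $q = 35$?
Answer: $\frac{82833}{5} \approx 16567.0$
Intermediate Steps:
$T{\left(F,B \right)} = - \frac{67}{5} - \frac{F}{5} - \frac{7 B F}{5}$ ($T{\left(F,B \right)} = \frac{\left(- 7 F B - 67\right) - F}{5} = \frac{\left(- 7 B F - 67\right) - F}{5} = \frac{\left(-67 - 7 B F\right) - F}{5} = \frac{-67 - F - 7 B F}{5} = - \frac{67}{5} - \frac{F}{5} - \frac{7 B F}{5}$)
$s = 7072$ ($s = 221 \cdot 32 = 7072$)
$\left(6526 + s\right) + T{\left(q,-59 - 2 \right)} = \left(6526 + 7072\right) - \left(\frac{102}{5} + \frac{7}{5} \left(-59 - 2\right) 35\right) = 13598 - \left(\frac{102}{5} + \frac{7}{5} \left(-59 - 2\right) 35\right) = 13598 - \left(\frac{102}{5} - 2989\right) = 13598 - - \frac{14843}{5} = 13598 + \frac{14843}{5} = \frac{82833}{5}$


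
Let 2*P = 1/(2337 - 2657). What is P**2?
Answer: 1/409600 ≈ 2.4414e-6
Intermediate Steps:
P = -1/640 (P = 1/(2*(2337 - 2657)) = (1/2)/(-320) = (1/2)*(-1/320) = -1/640 ≈ -0.0015625)
P**2 = (-1/640)**2 = 1/409600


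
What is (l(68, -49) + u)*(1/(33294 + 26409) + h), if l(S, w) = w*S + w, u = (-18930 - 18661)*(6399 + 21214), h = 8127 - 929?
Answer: -446073972985402480/59703 ≈ -7.4715e+12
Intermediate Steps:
h = 7198
u = -1038000283 (u = -37591*27613 = -1038000283)
l(S, w) = w + S*w (l(S, w) = S*w + w = w + S*w)
(l(68, -49) + u)*(1/(33294 + 26409) + h) = (-49*(1 + 68) - 1038000283)*(1/(33294 + 26409) + 7198) = (-49*69 - 1038000283)*(1/59703 + 7198) = (-3381 - 1038000283)*(1/59703 + 7198) = -1038003664*429742195/59703 = -446073972985402480/59703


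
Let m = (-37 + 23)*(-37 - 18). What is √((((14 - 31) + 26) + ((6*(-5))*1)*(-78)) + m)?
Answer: √3119 ≈ 55.848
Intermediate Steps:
m = 770 (m = -14*(-55) = 770)
√((((14 - 31) + 26) + ((6*(-5))*1)*(-78)) + m) = √((((14 - 31) + 26) + ((6*(-5))*1)*(-78)) + 770) = √(((-17 + 26) - 30*1*(-78)) + 770) = √((9 - 30*(-78)) + 770) = √((9 + 2340) + 770) = √(2349 + 770) = √3119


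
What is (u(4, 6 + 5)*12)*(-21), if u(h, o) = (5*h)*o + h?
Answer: -56448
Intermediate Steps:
u(h, o) = h + 5*h*o (u(h, o) = 5*h*o + h = h + 5*h*o)
(u(4, 6 + 5)*12)*(-21) = ((4*(1 + 5*(6 + 5)))*12)*(-21) = ((4*(1 + 5*11))*12)*(-21) = ((4*(1 + 55))*12)*(-21) = ((4*56)*12)*(-21) = (224*12)*(-21) = 2688*(-21) = -56448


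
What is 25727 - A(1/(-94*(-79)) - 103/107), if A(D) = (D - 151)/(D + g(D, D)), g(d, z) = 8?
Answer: 143983172048/5591885 ≈ 25749.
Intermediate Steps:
A(D) = (-151 + D)/(8 + D) (A(D) = (D - 151)/(D + 8) = (-151 + D)/(8 + D))
25727 - A(1/(-94*(-79)) - 103/107) = 25727 - (-151 + (1/(-94*(-79)) - 103/107))/(8 + (1/(-94*(-79)) - 103/107)) = 25727 - (-151 + (-1/94*(-1/79) - 103*1/107))/(8 + (-1/94*(-1/79) - 103*1/107)) = 25727 - (-151 + (1/7426 - 103/107))/(8 + (1/7426 - 103/107)) = 25727 - (-151 - 764771/794582)/(8 - 764771/794582) = 25727 - (-120746653)/(5591885/794582*794582) = 25727 - 794582*(-120746653)/(5591885*794582) = 25727 - 1*(-120746653/5591885) = 25727 + 120746653/5591885 = 143983172048/5591885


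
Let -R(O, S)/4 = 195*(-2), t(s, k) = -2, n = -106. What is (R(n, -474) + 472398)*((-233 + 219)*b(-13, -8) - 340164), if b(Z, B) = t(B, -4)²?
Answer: -161249990760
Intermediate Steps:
R(O, S) = 1560 (R(O, S) = -780*(-2) = -4*(-390) = 1560)
b(Z, B) = 4 (b(Z, B) = (-2)² = 4)
(R(n, -474) + 472398)*((-233 + 219)*b(-13, -8) - 340164) = (1560 + 472398)*((-233 + 219)*4 - 340164) = 473958*(-14*4 - 340164) = 473958*(-56 - 340164) = 473958*(-340220) = -161249990760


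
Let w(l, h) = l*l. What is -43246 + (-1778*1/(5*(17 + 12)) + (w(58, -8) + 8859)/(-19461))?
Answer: -122069882863/2821845 ≈ -43259.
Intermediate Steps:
w(l, h) = l²
-43246 + (-1778*1/(5*(17 + 12)) + (w(58, -8) + 8859)/(-19461)) = -43246 + (-1778*1/(5*(17 + 12)) + (58² + 8859)/(-19461)) = -43246 + (-1778/(29*5) + (3364 + 8859)*(-1/19461)) = -43246 + (-1778/145 + 12223*(-1/19461)) = -43246 + (-1778*1/145 - 12223/19461) = -43246 + (-1778/145 - 12223/19461) = -43246 - 36373993/2821845 = -122069882863/2821845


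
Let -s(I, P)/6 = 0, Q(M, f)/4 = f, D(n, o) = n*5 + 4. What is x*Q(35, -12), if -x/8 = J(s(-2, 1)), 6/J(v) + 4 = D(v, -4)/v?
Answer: 0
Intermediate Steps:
D(n, o) = 4 + 5*n (D(n, o) = 5*n + 4 = 4 + 5*n)
Q(M, f) = 4*f
s(I, P) = 0 (s(I, P) = -6*0 = 0)
J(v) = 6/(-4 + (4 + 5*v)/v)
x = 0 (x = -48*0/(4 + 0) = -48*0/4 = -8*0 = 0)
x*Q(35, -12) = 0*(4*(-12)) = 0*(-48) = 0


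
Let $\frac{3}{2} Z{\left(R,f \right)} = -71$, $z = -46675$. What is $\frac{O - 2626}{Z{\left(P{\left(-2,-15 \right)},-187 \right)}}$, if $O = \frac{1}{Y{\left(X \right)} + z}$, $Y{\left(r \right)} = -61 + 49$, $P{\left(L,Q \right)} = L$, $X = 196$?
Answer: $\frac{367800189}{6629554} \approx 55.479$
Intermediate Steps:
$Z{\left(R,f \right)} = - \frac{142}{3}$ ($Z{\left(R,f \right)} = \frac{2}{3} \left(-71\right) = - \frac{142}{3}$)
$Y{\left(r \right)} = -12$
$O = - \frac{1}{46687}$ ($O = \frac{1}{-12 - 46675} = \frac{1}{-46687} = - \frac{1}{46687} \approx -2.1419 \cdot 10^{-5}$)
$\frac{O - 2626}{Z{\left(P{\left(-2,-15 \right)},-187 \right)}} = \frac{- \frac{1}{46687} - 2626}{- \frac{142}{3}} = \left(- \frac{1}{46687} - 2626\right) \left(- \frac{3}{142}\right) = \left(- \frac{122600063}{46687}\right) \left(- \frac{3}{142}\right) = \frac{367800189}{6629554}$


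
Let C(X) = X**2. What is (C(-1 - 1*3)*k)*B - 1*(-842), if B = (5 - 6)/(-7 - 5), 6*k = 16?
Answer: 7610/9 ≈ 845.56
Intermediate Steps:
k = 8/3 (k = (1/6)*16 = 8/3 ≈ 2.6667)
B = 1/12 (B = -1/(-12) = -1*(-1/12) = 1/12 ≈ 0.083333)
(C(-1 - 1*3)*k)*B - 1*(-842) = ((-1 - 1*3)**2*(8/3))*(1/12) - 1*(-842) = ((-1 - 3)**2*(8/3))*(1/12) + 842 = ((-4)**2*(8/3))*(1/12) + 842 = (16*(8/3))*(1/12) + 842 = (128/3)*(1/12) + 842 = 32/9 + 842 = 7610/9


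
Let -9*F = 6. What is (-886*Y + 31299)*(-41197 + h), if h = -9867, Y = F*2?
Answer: -4975727224/3 ≈ -1.6586e+9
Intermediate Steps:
F = -⅔ (F = -⅑*6 = -⅔ ≈ -0.66667)
Y = -4/3 (Y = -⅔*2 = -4/3 ≈ -1.3333)
(-886*Y + 31299)*(-41197 + h) = (-886*(-4/3) + 31299)*(-41197 - 9867) = (3544/3 + 31299)*(-51064) = (97441/3)*(-51064) = -4975727224/3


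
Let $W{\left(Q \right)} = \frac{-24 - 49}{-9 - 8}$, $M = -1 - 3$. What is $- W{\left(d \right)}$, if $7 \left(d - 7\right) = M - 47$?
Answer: $- \frac{73}{17} \approx -4.2941$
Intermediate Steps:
$M = -4$ ($M = -1 - 3 = -4$)
$d = - \frac{2}{7}$ ($d = 7 + \frac{-4 - 47}{7} = 7 + \frac{1}{7} \left(-51\right) = 7 - \frac{51}{7} = - \frac{2}{7} \approx -0.28571$)
$W{\left(Q \right)} = \frac{73}{17}$ ($W{\left(Q \right)} = - \frac{73}{-17} = \left(-73\right) \left(- \frac{1}{17}\right) = \frac{73}{17}$)
$- W{\left(d \right)} = \left(-1\right) \frac{73}{17} = - \frac{73}{17}$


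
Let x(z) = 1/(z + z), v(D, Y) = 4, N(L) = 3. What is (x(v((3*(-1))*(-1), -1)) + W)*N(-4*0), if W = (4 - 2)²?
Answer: 99/8 ≈ 12.375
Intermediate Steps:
W = 4 (W = 2² = 4)
x(z) = 1/(2*z)
(x(v((3*(-1))*(-1), -1)) + W)*N(-4*0) = ((½)/4 + 4)*3 = ((½)*(¼) + 4)*3 = (⅛ + 4)*3 = (33/8)*3 = 99/8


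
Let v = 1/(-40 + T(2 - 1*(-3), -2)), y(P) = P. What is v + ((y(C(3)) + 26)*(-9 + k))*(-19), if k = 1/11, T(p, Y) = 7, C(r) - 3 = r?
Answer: 178751/33 ≈ 5416.7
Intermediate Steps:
C(r) = 3 + r
k = 1/11 ≈ 0.090909
v = -1/33 (v = 1/(-40 + 7) = 1/(-33) = -1/33 ≈ -0.030303)
v + ((y(C(3)) + 26)*(-9 + k))*(-19) = -1/33 + (((3 + 3) + 26)*(-9 + 1/11))*(-19) = -1/33 + ((6 + 26)*(-98/11))*(-19) = -1/33 + (32*(-98/11))*(-19) = -1/33 - 3136/11*(-19) = -1/33 + 59584/11 = 178751/33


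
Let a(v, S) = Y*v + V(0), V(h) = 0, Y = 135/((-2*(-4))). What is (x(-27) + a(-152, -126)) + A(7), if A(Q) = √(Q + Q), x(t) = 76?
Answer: -2489 + √14 ≈ -2485.3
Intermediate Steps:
Y = 135/8 ≈ 16.875
a(v, S) = 135*v/8 (a(v, S) = 135*v/8 + 0 = 135*v/8)
A(Q) = √2*√Q (A(Q) = √(2*Q) = √2*√Q)
(x(-27) + a(-152, -126)) + A(7) = (76 + (135/8)*(-152)) + √2*√7 = (76 - 2565) + √14 = -2489 + √14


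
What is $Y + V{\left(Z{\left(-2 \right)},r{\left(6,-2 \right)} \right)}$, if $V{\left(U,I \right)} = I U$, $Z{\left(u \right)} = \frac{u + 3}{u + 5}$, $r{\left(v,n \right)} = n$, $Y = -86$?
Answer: $- \frac{260}{3} \approx -86.667$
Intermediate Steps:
$Z{\left(u \right)} = \frac{3 + u}{5 + u}$
$Y + V{\left(Z{\left(-2 \right)},r{\left(6,-2 \right)} \right)} = -86 - 2 \frac{3 - 2}{5 - 2} = -86 - 2 \cdot \frac{1}{3} \cdot 1 = -86 - \frac{2}{3} = - \frac{260}{3}$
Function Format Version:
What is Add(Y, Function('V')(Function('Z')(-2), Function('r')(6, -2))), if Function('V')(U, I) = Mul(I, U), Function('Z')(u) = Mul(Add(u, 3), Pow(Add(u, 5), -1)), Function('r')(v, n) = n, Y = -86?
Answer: Rational(-260, 3) ≈ -86.667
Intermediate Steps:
Function('Z')(u) = Mul(Pow(Add(5, u), -1), Add(3, u)) (Function('Z')(u) = Mul(Add(3, u), Pow(Add(5, u), -1)) = Mul(Pow(Add(5, u), -1), Add(3, u)))
Add(Y, Function('V')(Function('Z')(-2), Function('r')(6, -2))) = Add(-86, Mul(-2, Mul(Pow(Add(5, -2), -1), Add(3, -2)))) = Add(-86, Mul(-2, Mul(Pow(3, -1), 1))) = Add(-86, Mul(-2, Mul(Rational(1, 3), 1))) = Add(-86, Mul(-2, Rational(1, 3))) = Add(-86, Rational(-2, 3)) = Rational(-260, 3)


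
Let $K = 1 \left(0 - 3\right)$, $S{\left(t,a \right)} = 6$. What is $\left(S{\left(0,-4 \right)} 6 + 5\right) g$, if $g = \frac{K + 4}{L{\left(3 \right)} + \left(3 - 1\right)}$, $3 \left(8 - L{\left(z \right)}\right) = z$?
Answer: $\frac{41}{9} \approx 4.5556$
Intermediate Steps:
$L{\left(z \right)} = 8 - \frac{z}{3}$
$K = -3$ ($K = 1 \left(-3\right) = -3$)
$g = \frac{1}{9}$ ($g = \frac{-3 + 4}{\left(8 - 1\right) + \left(3 - 1\right)} = 1 \frac{1}{\left(8 - 1\right) + \left(3 - 1\right)} = 1 \frac{1}{7 + 2} = 1 \cdot \frac{1}{9} = \frac{1}{9} \approx 0.11111$)
$\left(S{\left(0,-4 \right)} 6 + 5\right) g = \left(6 \cdot 6 + 5\right) \frac{1}{9} = \left(36 + 5\right) \frac{1}{9} = 41 \cdot \frac{1}{9} = \frac{41}{9}$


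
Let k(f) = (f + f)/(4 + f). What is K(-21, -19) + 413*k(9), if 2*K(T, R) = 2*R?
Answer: 7187/13 ≈ 552.85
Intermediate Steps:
K(T, R) = R (K(T, R) = (2*R)/2 = R)
k(f) = 2*f/(4 + f) (k(f) = (2*f)/(4 + f) = 2*f/(4 + f))
K(-21, -19) + 413*k(9) = -19 + 413*(2*9/(4 + 9)) = -19 + 413*(2*9/13) = -19 + 413*(2*9*(1/13)) = -19 + 413*(18/13) = -19 + 7434/13 = 7187/13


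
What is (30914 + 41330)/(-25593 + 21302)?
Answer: -72244/4291 ≈ -16.836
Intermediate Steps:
(30914 + 41330)/(-25593 + 21302) = 72244/(-4291) = 72244*(-1/4291) = -72244/4291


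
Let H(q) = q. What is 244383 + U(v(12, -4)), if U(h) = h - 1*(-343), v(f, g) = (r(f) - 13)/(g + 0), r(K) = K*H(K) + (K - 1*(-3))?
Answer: 489379/2 ≈ 2.4469e+5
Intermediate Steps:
r(K) = 3 + K + K**2 (r(K) = K*K + (K - 1*(-3)) = K**2 + (K + 3) = K**2 + (3 + K) = 3 + K + K**2)
v(f, g) = (-10 + f + f**2)/g (v(f, g) = ((3 + f + f**2) - 13)/(g + 0) = (-10 + f + f**2)/g)
U(h) = 343 + h (U(h) = h + 343 = 343 + h)
244383 + U(v(12, -4)) = 244383 + (343 + (-10 + 12 + 12**2)/(-4)) = 244383 + (343 - (-10 + 12 + 144)/4) = 244383 + (343 - 1/4*146) = 244383 + (343 - 73/2) = 244383 + 613/2 = 489379/2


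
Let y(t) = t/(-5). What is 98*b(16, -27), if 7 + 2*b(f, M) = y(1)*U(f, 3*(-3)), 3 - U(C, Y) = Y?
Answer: -2303/5 ≈ -460.60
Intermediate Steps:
y(t) = -t/5 (y(t) = t*(-⅕) = -t/5)
U(C, Y) = 3 - Y
b(f, M) = -47/10 (b(f, M) = -7/2 + ((-⅕*1)*(3 - 3*(-3)))/2 = -7/2 + (-(3 - 1*(-9))/5)/2 = -7/2 + (-(3 + 9)/5)/2 = -7/2 + (-⅕*12)/2 = -7/2 + (½)*(-12/5) = -7/2 - 6/5 = -47/10)
98*b(16, -27) = 98*(-47/10) = -2303/5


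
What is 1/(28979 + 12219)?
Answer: 1/41198 ≈ 2.4273e-5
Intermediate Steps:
1/(28979 + 12219) = 1/41198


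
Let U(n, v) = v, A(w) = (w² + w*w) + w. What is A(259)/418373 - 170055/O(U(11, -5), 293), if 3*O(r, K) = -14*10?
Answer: 42691616097/11714444 ≈ 3644.4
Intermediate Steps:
A(w) = w + 2*w² (A(w) = (w² + w²) + w = 2*w² + w = w + 2*w²)
O(r, K) = -140/3 (O(r, K) = (-14*10)/3 = (⅓)*(-140) = -140/3)
A(259)/418373 - 170055/O(U(11, -5), 293) = (259*(1 + 2*259))/418373 - 170055/(-140/3) = (259*(1 + 518))*(1/418373) - 170055*(-3/140) = (259*519)*(1/418373) + 102033/28 = 134421*(1/418373) + 102033/28 = 134421/418373 + 102033/28 = 42691616097/11714444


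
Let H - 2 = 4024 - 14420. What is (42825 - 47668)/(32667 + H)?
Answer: -4843/22273 ≈ -0.21744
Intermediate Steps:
H = -10394 (H = 2 + (4024 - 14420) = 2 - 10396 = -10394)
(42825 - 47668)/(32667 + H) = (42825 - 47668)/(32667 - 10394) = -4843/22273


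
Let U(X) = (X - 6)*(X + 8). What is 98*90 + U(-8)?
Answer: 8820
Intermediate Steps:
U(X) = (-6 + X)*(8 + X)
98*90 + U(-8) = 98*90 + (-48 + (-8)² + 2*(-8)) = 8820 + (-48 + 64 - 16) = 8820 + 0 = 8820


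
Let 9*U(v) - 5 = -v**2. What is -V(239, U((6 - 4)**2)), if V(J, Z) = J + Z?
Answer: -2140/9 ≈ -237.78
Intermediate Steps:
U(v) = 5/9 - v**2/9 (U(v) = 5/9 + (-v**2)/9 = 5/9 - v**2/9)
-V(239, U((6 - 4)**2)) = -(239 + (5/9 - (6 - 4)**4/9)) = -(239 + (5/9 - (2**2)**2/9)) = -(239 + (5/9 - 1/9*4**2)) = -(239 + (5/9 - 1/9*16)) = -(239 + (5/9 - 16/9)) = -(239 - 11/9) = -1*2140/9 = -2140/9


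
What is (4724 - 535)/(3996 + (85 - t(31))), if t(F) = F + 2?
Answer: 4189/4048 ≈ 1.0348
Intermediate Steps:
t(F) = 2 + F
(4724 - 535)/(3996 + (85 - t(31))) = (4724 - 535)/(3996 + (85 - (2 + 31))) = 4189/(3996 + (85 - 1*33)) = 4189/(3996 + (85 - 33)) = 4189/(3996 + 52) = 4189/4048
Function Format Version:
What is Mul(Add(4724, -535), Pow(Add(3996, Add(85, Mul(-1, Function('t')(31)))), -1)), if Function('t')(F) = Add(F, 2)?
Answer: Rational(4189, 4048) ≈ 1.0348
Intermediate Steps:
Function('t')(F) = Add(2, F)
Mul(Add(4724, -535), Pow(Add(3996, Add(85, Mul(-1, Function('t')(31)))), -1)) = Mul(Add(4724, -535), Pow(Add(3996, Add(85, Mul(-1, Add(2, 31)))), -1)) = Mul(4189, Pow(Add(3996, Add(85, Mul(-1, 33))), -1)) = Mul(4189, Pow(Add(3996, Add(85, -33)), -1)) = Mul(4189, Pow(Add(3996, 52), -1)) = Mul(4189, Pow(4048, -1)) = Mul(4189, Rational(1, 4048)) = Rational(4189, 4048)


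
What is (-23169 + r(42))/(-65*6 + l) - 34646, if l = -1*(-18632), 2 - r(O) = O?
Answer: -632035541/18242 ≈ -34647.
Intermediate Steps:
r(O) = 2 - O
l = 18632
(-23169 + r(42))/(-65*6 + l) - 34646 = (-23169 + (2 - 1*42))/(-65*6 + 18632) - 34646 = (-23169 + (2 - 42))/(-390 + 18632) - 34646 = (-23169 - 40)/18242 - 34646 = -23209*1/18242 - 34646 = -23209/18242 - 34646 = -632035541/18242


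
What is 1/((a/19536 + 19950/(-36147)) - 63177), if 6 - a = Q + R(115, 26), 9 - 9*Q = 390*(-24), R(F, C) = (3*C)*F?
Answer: -78463088/4957145998791 ≈ -1.5828e-5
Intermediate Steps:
R(F, C) = 3*C*F
Q = 1041 (Q = 1 - 130*(-24)/3 = 1 - 1/9*(-9360) = 1 + 1040 = 1041)
a = -10005 (a = 6 - (1041 + 3*26*115) = 6 - (1041 + 8970) = 6 - 1*10011 = 6 - 10011 = -10005)
1/((a/19536 + 19950/(-36147)) - 63177) = 1/((-10005/19536 + 19950/(-36147)) - 63177) = 1/((-10005*1/19536 + 19950*(-1/36147)) - 63177) = 1/((-3335/6512 - 6650/12049) - 63177) = 1/(-83488215/78463088 - 63177) = 1/(-4957145998791/78463088) = -78463088/4957145998791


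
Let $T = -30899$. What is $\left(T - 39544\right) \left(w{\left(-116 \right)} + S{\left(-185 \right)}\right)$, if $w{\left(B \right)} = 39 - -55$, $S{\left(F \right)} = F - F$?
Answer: $-6621642$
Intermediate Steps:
$S{\left(F \right)} = 0$
$w{\left(B \right)} = 94$ ($w{\left(B \right)} = 39 + 55 = 94$)
$\left(T - 39544\right) \left(w{\left(-116 \right)} + S{\left(-185 \right)}\right) = \left(-30899 - 39544\right) \left(94 + 0\right) = \left(-70443\right) 94 = -6621642$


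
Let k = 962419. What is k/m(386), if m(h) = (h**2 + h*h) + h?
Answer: 962419/298378 ≈ 3.2255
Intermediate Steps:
m(h) = h + 2*h**2 (m(h) = (h**2 + h**2) + h = 2*h**2 + h = h + 2*h**2)
k/m(386) = 962419/((386*(1 + 2*386))) = 962419/((386*(1 + 772))) = 962419/((386*773)) = 962419/298378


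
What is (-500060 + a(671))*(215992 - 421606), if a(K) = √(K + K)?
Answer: 102819336840 - 205614*√1342 ≈ 1.0281e+11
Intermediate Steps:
a(K) = √2*√K (a(K) = √(2*K) = √2*√K)
(-500060 + a(671))*(215992 - 421606) = (-500060 + √2*√671)*(215992 - 421606) = (-500060 + √1342)*(-205614) = 102819336840 - 205614*√1342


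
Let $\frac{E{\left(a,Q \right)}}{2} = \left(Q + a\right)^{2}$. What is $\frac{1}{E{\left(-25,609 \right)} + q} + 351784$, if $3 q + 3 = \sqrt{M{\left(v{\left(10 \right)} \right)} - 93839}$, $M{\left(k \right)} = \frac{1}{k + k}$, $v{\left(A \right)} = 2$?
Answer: $\frac{5892352226050839220}{16749915362911} - \frac{6 i \sqrt{375355}}{16749915362911} \approx 3.5178 \cdot 10^{5} - 2.1946 \cdot 10^{-10} i$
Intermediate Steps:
$M{\left(k \right)} = \frac{1}{2 k}$
$E{\left(a,Q \right)} = 2 \left(Q + a\right)^{2}$
$q = -1 + \frac{i \sqrt{375355}}{6}$ ($q = -1 + \frac{\sqrt{\frac{1}{2 \cdot 2} - 93839}}{3} = -1 + \frac{\sqrt{\frac{1}{2} \cdot \frac{1}{2} - 93839}}{3} = -1 + \frac{\sqrt{\frac{1}{4} - 93839}}{3} = -1 + \frac{\sqrt{- \frac{375355}{4}}}{3} = -1 + \frac{\frac{1}{2} i \sqrt{375355}}{3} = -1 + \frac{i \sqrt{375355}}{6} \approx -1.0 + 102.11 i$)
$\frac{1}{E{\left(-25,609 \right)} + q} + 351784 = \frac{1}{2 \left(609 - 25\right)^{2} - \left(1 - \frac{i \sqrt{375355}}{6}\right)} + 351784 = \frac{1}{2 \cdot 584^{2} - \left(1 - \frac{i \sqrt{375355}}{6}\right)} + 351784 = \frac{1}{2 \cdot 341056 - \left(1 - \frac{i \sqrt{375355}}{6}\right)} + 351784 = \frac{1}{682112 - \left(1 - \frac{i \sqrt{375355}}{6}\right)} + 351784 = \frac{1}{682111 + \frac{i \sqrt{375355}}{6}} + 351784 = 351784 + \frac{1}{682111 + \frac{i \sqrt{375355}}{6}}$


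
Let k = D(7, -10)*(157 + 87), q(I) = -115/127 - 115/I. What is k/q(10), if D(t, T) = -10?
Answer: 619760/3151 ≈ 196.69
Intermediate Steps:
q(I) = -115/127 - 115/I (q(I) = -115*1/127 - 115/I = -115/127 - 115/I)
k = -2440 (k = -10*(157 + 87) = -10*244 = -2440)
k/q(10) = -2440/(-115/127 - 115/10) = -2440/(-115/127 - 115*⅒) = -2440/(-115/127 - 23/2) = -2440/(-3151/254) = -2440*(-254/3151) = 619760/3151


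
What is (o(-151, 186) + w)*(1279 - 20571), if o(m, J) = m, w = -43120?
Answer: 834784132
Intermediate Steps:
(o(-151, 186) + w)*(1279 - 20571) = (-151 - 43120)*(1279 - 20571) = -43271*(-19292) = 834784132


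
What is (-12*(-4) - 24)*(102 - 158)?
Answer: -1344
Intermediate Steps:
(-12*(-4) - 24)*(102 - 158) = (48 - 24)*(-56) = 24*(-56) = -1344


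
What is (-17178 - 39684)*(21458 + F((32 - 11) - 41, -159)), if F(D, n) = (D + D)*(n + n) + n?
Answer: -1934388378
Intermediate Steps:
F(D, n) = n + 4*D*n (F(D, n) = (2*D)*(2*n) + n = 4*D*n + n = n + 4*D*n)
(-17178 - 39684)*(21458 + F((32 - 11) - 41, -159)) = (-17178 - 39684)*(21458 - 159*(1 + 4*((32 - 11) - 41))) = -56862*(21458 - 159*(1 + 4*(21 - 41))) = -56862*(21458 - 159*(1 + 4*(-20))) = -56862*(21458 - 159*(1 - 80)) = -56862*(21458 - 159*(-79)) = -56862*(21458 + 12561) = -56862*34019 = -1934388378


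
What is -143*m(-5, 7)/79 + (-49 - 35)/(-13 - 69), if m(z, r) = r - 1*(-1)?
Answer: -43586/3239 ≈ -13.457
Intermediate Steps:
m(z, r) = 1 + r (m(z, r) = r + 1 = 1 + r)
-143*m(-5, 7)/79 + (-49 - 35)/(-13 - 69) = -143*(1 + 7)/79 + (-49 - 35)/(-13 - 69) = -1144/79 - 84/(-82) = -143*8/79 - 84*(-1/82) = -1144/79 + 42/41 = -43586/3239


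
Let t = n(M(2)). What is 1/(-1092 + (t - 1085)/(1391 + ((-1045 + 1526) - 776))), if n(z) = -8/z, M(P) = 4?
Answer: -1096/1197919 ≈ -0.00091492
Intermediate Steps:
t = -2 (t = -8/4 = -8*¼ = -2)
1/(-1092 + (t - 1085)/(1391 + ((-1045 + 1526) - 776))) = 1/(-1092 + (-2 - 1085)/(1391 + ((-1045 + 1526) - 776))) = 1/(-1092 - 1087/(1391 + (481 - 776))) = 1/(-1092 - 1087/(1391 - 295)) = 1/(-1092 - 1087/1096) = 1/(-1197919/1096) = -1096/1197919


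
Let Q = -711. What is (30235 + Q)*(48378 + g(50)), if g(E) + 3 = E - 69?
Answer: 1427662544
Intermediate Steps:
g(E) = -72 + E (g(E) = -3 + (E - 69) = -3 + (-69 + E) = -72 + E)
(30235 + Q)*(48378 + g(50)) = (30235 - 711)*(48378 + (-72 + 50)) = 29524*(48378 - 22) = 29524*48356 = 1427662544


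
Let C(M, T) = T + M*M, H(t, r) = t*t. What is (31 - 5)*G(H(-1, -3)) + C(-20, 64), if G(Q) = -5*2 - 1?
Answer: 178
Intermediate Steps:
H(t, r) = t²
G(Q) = -11 (G(Q) = -10 - 1 = -11)
C(M, T) = T + M²
(31 - 5)*G(H(-1, -3)) + C(-20, 64) = (31 - 5)*(-11) + (64 + (-20)²) = 26*(-11) + (64 + 400) = -286 + 464 = 178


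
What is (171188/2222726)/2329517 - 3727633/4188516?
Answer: -9650614099104036239/10843812431523010236 ≈ -0.88997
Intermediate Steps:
(171188/2222726)/2329517 - 3727633/4188516 = (171188*(1/2222726))*(1/2329517) - 3727633*1/4188516 = (85594/1111363)*(1/2329517) - 3727633/4188516 = 85594/2588939001671 - 3727633/4188516 = -9650614099104036239/10843812431523010236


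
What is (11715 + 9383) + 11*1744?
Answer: 40282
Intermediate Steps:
(11715 + 9383) + 11*1744 = 21098 + 19184 = 40282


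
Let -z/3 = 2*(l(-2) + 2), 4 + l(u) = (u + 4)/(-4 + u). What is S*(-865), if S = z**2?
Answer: -169540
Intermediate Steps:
l(u) = -4 + (4 + u)/(-4 + u) (l(u) = -4 + (u + 4)/(-4 + u) = -4 + (4 + u)/(-4 + u))
z = 14 (z = -6*((20 - 3*(-2))/(-4 - 2) + 2) = -6*((20 + 6)/(-6) + 2) = -6*(-1/6*26 + 2) = -6*(-13/3 + 2) = -6*(-7)/3 = -3*(-14/3) = 14)
S = 196 (S = 14**2 = 196)
S*(-865) = 196*(-865) = -169540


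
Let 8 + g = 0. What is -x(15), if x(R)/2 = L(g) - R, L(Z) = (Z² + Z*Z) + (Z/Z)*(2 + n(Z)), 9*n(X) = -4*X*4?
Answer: -2326/9 ≈ -258.44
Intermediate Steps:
g = -8 (g = -8 + 0 = -8)
n(X) = -16*X/9 (n(X) = (-4*X*4)/9 = (-16*X)/9 = -16*X/9)
L(Z) = 2 + 2*Z² - 16*Z/9 (L(Z) = (Z² + Z*Z) + (Z/Z)*(2 - 16*Z/9) = (Z² + Z²) + 1*(2 - 16*Z/9) = 2*Z² + (2 - 16*Z/9) = 2 + 2*Z² - 16*Z/9)
x(R) = 2596/9 - 2*R (x(R) = 2*((2 + 2*(-8)² - 16/9*(-8)) - R) = 2*((2 + 2*64 + 128/9) - R) = 2*((2 + 128 + 128/9) - R) = 2*(1298/9 - R) = 2596/9 - 2*R)
-x(15) = -(2596/9 - 2*15) = -(2596/9 - 30) = -1*2326/9 = -2326/9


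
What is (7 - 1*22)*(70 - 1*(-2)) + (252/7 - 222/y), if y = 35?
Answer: -36762/35 ≈ -1050.3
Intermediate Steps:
(7 - 1*22)*(70 - 1*(-2)) + (252/7 - 222/y) = (7 - 1*22)*(70 - 1*(-2)) + (252/7 - 222/35) = (7 - 22)*(70 + 2) + (252*(1/7) - 222*1/35) = -15*72 + (36 - 222/35) = -1080 + 1038/35 = -36762/35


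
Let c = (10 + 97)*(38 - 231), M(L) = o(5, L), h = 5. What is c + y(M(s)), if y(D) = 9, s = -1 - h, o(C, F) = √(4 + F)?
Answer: -20642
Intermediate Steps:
s = -6 (s = -1 - 1*5 = -1 - 5 = -6)
M(L) = √(4 + L)
c = -20651 (c = 107*(-193) = -20651)
c + y(M(s)) = -20651 + 9 = -20642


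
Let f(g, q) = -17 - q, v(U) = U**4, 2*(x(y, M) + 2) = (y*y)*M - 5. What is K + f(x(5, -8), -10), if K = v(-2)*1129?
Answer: 18057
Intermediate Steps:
x(y, M) = -9/2 + M*y**2/2 (x(y, M) = -2 + ((y*y)*M - 5)/2 = -2 + (y**2*M - 5)/2 = -2 + (M*y**2 - 5)/2 = -2 + (-5 + M*y**2)/2 = -2 + (-5/2 + M*y**2/2) = -9/2 + M*y**2/2)
K = 18064 (K = (-2)**4*1129 = 16*1129 = 18064)
K + f(x(5, -8), -10) = 18064 + (-17 - 1*(-10)) = 18064 + (-17 + 10) = 18064 - 7 = 18057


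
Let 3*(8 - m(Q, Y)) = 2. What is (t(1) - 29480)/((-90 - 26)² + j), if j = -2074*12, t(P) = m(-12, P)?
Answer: 44209/17148 ≈ 2.5781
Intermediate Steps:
m(Q, Y) = 22/3 (m(Q, Y) = 8 - ⅓*2 = 8 - ⅔ = 22/3)
t(P) = 22/3
j = -24888
(t(1) - 29480)/((-90 - 26)² + j) = (22/3 - 29480)/((-90 - 26)² - 24888) = -88418/(3*((-116)² - 24888)) = -88418/(3*(13456 - 24888)) = -88418/3/(-11432) = -88418/3*(-1/11432) = 44209/17148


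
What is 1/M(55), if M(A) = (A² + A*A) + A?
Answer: 1/6105 ≈ 0.00016380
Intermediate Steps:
M(A) = A + 2*A² (M(A) = (A² + A²) + A = 2*A² + A = A + 2*A²)
1/M(55) = 1/(55*(1 + 2*55)) = 1/(55*(1 + 110)) = 1/(55*111) = 1/6105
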